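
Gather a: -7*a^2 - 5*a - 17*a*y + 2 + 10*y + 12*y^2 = -7*a^2 + a*(-17*y - 5) + 12*y^2 + 10*y + 2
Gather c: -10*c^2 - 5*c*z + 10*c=-10*c^2 + c*(10 - 5*z)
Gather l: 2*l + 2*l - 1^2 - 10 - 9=4*l - 20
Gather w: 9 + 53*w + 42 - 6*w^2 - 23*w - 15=-6*w^2 + 30*w + 36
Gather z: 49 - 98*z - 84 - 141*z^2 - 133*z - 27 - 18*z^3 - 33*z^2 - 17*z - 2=-18*z^3 - 174*z^2 - 248*z - 64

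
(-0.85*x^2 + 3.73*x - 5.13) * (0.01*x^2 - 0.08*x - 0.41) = -0.0085*x^4 + 0.1053*x^3 - 0.00120000000000003*x^2 - 1.1189*x + 2.1033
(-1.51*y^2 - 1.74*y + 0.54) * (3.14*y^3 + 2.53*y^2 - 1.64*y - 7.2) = -4.7414*y^5 - 9.2839*y^4 - 0.230199999999999*y^3 + 15.0918*y^2 + 11.6424*y - 3.888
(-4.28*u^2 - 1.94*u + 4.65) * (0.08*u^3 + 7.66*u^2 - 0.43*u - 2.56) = -0.3424*u^5 - 32.94*u^4 - 12.648*u^3 + 47.41*u^2 + 2.9669*u - 11.904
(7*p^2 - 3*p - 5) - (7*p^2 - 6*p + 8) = 3*p - 13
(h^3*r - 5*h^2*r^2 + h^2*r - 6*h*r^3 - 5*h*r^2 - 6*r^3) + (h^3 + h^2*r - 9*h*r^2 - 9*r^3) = h^3*r + h^3 - 5*h^2*r^2 + 2*h^2*r - 6*h*r^3 - 14*h*r^2 - 15*r^3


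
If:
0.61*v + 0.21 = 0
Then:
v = -0.34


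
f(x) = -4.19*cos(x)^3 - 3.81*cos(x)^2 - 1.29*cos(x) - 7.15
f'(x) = 12.57*sin(x)*cos(x)^2 + 7.62*sin(x)*cos(x) + 1.29*sin(x)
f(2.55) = -6.31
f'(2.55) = 2.02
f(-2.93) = -5.61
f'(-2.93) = -1.23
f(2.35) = -6.67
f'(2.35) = 1.52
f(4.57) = -7.03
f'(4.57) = -0.46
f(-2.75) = -5.90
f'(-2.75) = -1.90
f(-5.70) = -13.32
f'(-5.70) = 9.04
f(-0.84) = -10.95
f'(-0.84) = -8.92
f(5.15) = -8.70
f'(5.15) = -6.14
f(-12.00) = -13.47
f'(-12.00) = 8.95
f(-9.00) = -5.97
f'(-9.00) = -1.97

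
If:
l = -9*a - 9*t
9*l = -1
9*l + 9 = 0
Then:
No Solution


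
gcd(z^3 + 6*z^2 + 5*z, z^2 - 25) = z + 5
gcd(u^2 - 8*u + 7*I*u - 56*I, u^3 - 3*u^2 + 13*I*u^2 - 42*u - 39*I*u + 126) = u + 7*I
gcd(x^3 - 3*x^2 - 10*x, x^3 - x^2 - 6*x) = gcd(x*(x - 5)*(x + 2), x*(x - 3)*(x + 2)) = x^2 + 2*x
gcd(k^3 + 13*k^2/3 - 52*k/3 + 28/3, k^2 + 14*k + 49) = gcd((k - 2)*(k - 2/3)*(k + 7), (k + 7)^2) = k + 7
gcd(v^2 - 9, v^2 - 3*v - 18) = v + 3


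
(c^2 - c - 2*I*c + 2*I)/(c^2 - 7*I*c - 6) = (-c^2 + c + 2*I*c - 2*I)/(-c^2 + 7*I*c + 6)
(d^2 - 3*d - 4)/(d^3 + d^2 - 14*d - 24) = (d + 1)/(d^2 + 5*d + 6)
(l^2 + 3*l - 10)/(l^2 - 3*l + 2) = (l + 5)/(l - 1)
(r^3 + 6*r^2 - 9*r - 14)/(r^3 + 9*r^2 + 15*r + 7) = (r - 2)/(r + 1)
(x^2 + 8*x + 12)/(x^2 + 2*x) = (x + 6)/x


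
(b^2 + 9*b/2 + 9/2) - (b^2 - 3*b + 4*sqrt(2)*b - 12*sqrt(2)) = -4*sqrt(2)*b + 15*b/2 + 9/2 + 12*sqrt(2)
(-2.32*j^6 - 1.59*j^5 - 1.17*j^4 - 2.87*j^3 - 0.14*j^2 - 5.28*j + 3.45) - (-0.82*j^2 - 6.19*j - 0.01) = -2.32*j^6 - 1.59*j^5 - 1.17*j^4 - 2.87*j^3 + 0.68*j^2 + 0.91*j + 3.46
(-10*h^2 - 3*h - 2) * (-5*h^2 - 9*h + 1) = 50*h^4 + 105*h^3 + 27*h^2 + 15*h - 2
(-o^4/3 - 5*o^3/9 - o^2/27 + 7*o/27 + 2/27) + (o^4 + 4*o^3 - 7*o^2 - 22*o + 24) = 2*o^4/3 + 31*o^3/9 - 190*o^2/27 - 587*o/27 + 650/27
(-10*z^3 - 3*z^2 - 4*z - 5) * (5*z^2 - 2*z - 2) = -50*z^5 + 5*z^4 + 6*z^3 - 11*z^2 + 18*z + 10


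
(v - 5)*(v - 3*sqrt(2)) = v^2 - 5*v - 3*sqrt(2)*v + 15*sqrt(2)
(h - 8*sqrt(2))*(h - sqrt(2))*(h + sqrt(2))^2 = h^4 - 7*sqrt(2)*h^3 - 18*h^2 + 14*sqrt(2)*h + 32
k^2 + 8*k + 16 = (k + 4)^2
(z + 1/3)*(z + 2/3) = z^2 + z + 2/9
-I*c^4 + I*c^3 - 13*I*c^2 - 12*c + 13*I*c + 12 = (c - 3*I)*(c - I)*(c + 4*I)*(-I*c + I)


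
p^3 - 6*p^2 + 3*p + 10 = (p - 5)*(p - 2)*(p + 1)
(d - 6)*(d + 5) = d^2 - d - 30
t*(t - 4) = t^2 - 4*t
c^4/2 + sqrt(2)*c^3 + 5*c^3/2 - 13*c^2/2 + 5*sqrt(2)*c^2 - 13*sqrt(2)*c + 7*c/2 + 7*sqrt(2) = (c/2 + sqrt(2))*(c - 1)^2*(c + 7)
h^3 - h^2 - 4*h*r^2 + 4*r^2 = (h - 1)*(h - 2*r)*(h + 2*r)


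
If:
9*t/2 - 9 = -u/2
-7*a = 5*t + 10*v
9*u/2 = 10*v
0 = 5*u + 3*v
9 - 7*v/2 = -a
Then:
No Solution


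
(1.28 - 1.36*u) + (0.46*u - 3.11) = -0.9*u - 1.83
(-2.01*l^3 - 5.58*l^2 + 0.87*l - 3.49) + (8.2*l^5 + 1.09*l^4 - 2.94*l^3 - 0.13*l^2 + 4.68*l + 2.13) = 8.2*l^5 + 1.09*l^4 - 4.95*l^3 - 5.71*l^2 + 5.55*l - 1.36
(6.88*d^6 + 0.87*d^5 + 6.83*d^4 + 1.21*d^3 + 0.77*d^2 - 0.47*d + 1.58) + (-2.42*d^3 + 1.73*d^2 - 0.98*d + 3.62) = 6.88*d^6 + 0.87*d^5 + 6.83*d^4 - 1.21*d^3 + 2.5*d^2 - 1.45*d + 5.2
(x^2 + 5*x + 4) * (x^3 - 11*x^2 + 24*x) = x^5 - 6*x^4 - 27*x^3 + 76*x^2 + 96*x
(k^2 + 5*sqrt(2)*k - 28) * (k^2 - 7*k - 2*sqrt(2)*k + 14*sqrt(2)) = k^4 - 7*k^3 + 3*sqrt(2)*k^3 - 48*k^2 - 21*sqrt(2)*k^2 + 56*sqrt(2)*k + 336*k - 392*sqrt(2)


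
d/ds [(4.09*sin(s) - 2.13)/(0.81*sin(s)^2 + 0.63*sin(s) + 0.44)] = (-3.3129*sin(s)^2 + 3.4506*sin(s) + 3.1415)*cos(s)/(0.6561*sin(s)^4 + 1.0206*sin(s)^3 + 1.1097*sin(s)^2 + 0.5544*sin(s) + 0.1936)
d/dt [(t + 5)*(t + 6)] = 2*t + 11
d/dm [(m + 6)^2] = 2*m + 12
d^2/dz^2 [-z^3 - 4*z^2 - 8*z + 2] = -6*z - 8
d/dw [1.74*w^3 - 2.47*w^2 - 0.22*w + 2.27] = 5.22*w^2 - 4.94*w - 0.22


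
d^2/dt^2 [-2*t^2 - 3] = -4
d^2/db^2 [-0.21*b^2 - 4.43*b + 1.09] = -0.420000000000000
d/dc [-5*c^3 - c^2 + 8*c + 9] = -15*c^2 - 2*c + 8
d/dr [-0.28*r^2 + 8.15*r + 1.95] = 8.15 - 0.56*r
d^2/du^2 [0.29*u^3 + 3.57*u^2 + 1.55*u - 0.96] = 1.74*u + 7.14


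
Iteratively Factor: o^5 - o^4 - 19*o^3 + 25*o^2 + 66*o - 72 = (o - 1)*(o^4 - 19*o^2 + 6*o + 72) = (o - 3)*(o - 1)*(o^3 + 3*o^2 - 10*o - 24) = (o - 3)^2*(o - 1)*(o^2 + 6*o + 8) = (o - 3)^2*(o - 1)*(o + 2)*(o + 4)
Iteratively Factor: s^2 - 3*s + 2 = (s - 2)*(s - 1)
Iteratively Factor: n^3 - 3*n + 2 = (n - 1)*(n^2 + n - 2) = (n - 1)*(n + 2)*(n - 1)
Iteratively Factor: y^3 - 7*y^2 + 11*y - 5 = (y - 1)*(y^2 - 6*y + 5) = (y - 1)^2*(y - 5)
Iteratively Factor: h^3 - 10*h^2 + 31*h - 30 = (h - 5)*(h^2 - 5*h + 6) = (h - 5)*(h - 3)*(h - 2)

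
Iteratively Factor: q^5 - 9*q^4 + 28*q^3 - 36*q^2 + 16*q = (q - 1)*(q^4 - 8*q^3 + 20*q^2 - 16*q) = (q - 2)*(q - 1)*(q^3 - 6*q^2 + 8*q) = (q - 4)*(q - 2)*(q - 1)*(q^2 - 2*q) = q*(q - 4)*(q - 2)*(q - 1)*(q - 2)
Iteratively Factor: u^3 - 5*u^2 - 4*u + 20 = (u + 2)*(u^2 - 7*u + 10) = (u - 5)*(u + 2)*(u - 2)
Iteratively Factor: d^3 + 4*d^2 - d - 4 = (d - 1)*(d^2 + 5*d + 4) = (d - 1)*(d + 4)*(d + 1)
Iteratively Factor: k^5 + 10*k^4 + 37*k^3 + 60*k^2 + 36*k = (k + 2)*(k^4 + 8*k^3 + 21*k^2 + 18*k) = (k + 2)^2*(k^3 + 6*k^2 + 9*k) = k*(k + 2)^2*(k^2 + 6*k + 9) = k*(k + 2)^2*(k + 3)*(k + 3)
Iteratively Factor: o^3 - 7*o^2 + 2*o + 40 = (o + 2)*(o^2 - 9*o + 20) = (o - 4)*(o + 2)*(o - 5)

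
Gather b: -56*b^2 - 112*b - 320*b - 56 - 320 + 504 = -56*b^2 - 432*b + 128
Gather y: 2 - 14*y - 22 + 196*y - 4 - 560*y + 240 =216 - 378*y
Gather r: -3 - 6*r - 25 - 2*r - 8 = -8*r - 36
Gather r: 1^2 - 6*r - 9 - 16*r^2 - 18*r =-16*r^2 - 24*r - 8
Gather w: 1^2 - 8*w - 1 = -8*w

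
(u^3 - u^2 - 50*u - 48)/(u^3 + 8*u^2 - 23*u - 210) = (u^2 - 7*u - 8)/(u^2 + 2*u - 35)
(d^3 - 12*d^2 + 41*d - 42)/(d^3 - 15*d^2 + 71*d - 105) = (d - 2)/(d - 5)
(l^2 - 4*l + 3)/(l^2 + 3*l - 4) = (l - 3)/(l + 4)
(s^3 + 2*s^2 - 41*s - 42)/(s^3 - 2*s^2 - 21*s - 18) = (s + 7)/(s + 3)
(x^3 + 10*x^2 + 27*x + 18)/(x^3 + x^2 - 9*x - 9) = (x + 6)/(x - 3)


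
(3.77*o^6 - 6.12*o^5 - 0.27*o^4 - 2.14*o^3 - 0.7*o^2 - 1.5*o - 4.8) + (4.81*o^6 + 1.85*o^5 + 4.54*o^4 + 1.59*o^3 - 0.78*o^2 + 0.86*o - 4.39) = 8.58*o^6 - 4.27*o^5 + 4.27*o^4 - 0.55*o^3 - 1.48*o^2 - 0.64*o - 9.19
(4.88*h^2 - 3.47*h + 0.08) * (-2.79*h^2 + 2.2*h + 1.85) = -13.6152*h^4 + 20.4173*h^3 + 1.1708*h^2 - 6.2435*h + 0.148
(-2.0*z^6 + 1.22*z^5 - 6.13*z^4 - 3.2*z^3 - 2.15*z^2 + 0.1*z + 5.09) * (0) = 0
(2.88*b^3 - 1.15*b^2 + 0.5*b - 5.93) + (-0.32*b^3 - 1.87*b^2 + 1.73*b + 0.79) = 2.56*b^3 - 3.02*b^2 + 2.23*b - 5.14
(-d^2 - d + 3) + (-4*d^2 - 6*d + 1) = -5*d^2 - 7*d + 4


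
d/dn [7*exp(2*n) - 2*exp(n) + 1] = (14*exp(n) - 2)*exp(n)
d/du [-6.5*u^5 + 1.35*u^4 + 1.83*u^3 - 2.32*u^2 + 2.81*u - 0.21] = -32.5*u^4 + 5.4*u^3 + 5.49*u^2 - 4.64*u + 2.81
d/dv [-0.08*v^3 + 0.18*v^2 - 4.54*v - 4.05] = -0.24*v^2 + 0.36*v - 4.54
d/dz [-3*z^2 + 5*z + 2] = 5 - 6*z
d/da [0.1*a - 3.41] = 0.100000000000000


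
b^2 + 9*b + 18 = (b + 3)*(b + 6)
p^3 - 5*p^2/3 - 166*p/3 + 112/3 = (p - 8)*(p - 2/3)*(p + 7)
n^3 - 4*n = n*(n - 2)*(n + 2)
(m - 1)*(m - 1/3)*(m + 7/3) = m^3 + m^2 - 25*m/9 + 7/9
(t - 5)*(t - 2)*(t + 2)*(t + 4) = t^4 - t^3 - 24*t^2 + 4*t + 80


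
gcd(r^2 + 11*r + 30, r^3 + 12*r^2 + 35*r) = r + 5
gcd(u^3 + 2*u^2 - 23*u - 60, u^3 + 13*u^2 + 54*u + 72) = u^2 + 7*u + 12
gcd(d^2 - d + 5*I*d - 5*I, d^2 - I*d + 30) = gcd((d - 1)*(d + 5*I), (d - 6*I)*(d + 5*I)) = d + 5*I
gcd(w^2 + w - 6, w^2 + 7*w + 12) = w + 3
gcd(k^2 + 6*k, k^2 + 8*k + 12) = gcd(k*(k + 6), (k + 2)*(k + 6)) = k + 6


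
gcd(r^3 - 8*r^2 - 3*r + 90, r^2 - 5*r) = r - 5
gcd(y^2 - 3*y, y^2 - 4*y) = y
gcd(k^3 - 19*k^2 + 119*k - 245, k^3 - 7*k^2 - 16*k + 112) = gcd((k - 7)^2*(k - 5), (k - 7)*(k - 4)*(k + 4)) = k - 7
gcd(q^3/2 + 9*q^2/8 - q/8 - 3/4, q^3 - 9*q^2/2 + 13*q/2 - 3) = 1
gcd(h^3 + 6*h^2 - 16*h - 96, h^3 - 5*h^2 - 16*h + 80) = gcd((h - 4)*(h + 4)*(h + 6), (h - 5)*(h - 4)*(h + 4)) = h^2 - 16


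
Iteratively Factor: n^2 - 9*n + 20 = (n - 5)*(n - 4)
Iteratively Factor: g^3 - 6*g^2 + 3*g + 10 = (g + 1)*(g^2 - 7*g + 10) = (g - 2)*(g + 1)*(g - 5)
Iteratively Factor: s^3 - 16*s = (s - 4)*(s^2 + 4*s) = (s - 4)*(s + 4)*(s)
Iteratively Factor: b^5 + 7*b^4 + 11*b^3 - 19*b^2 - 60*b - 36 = (b - 2)*(b^4 + 9*b^3 + 29*b^2 + 39*b + 18) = (b - 2)*(b + 3)*(b^3 + 6*b^2 + 11*b + 6) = (b - 2)*(b + 2)*(b + 3)*(b^2 + 4*b + 3) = (b - 2)*(b + 2)*(b + 3)^2*(b + 1)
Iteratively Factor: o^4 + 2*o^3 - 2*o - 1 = (o + 1)*(o^3 + o^2 - o - 1) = (o - 1)*(o + 1)*(o^2 + 2*o + 1) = (o - 1)*(o + 1)^2*(o + 1)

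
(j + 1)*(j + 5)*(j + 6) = j^3 + 12*j^2 + 41*j + 30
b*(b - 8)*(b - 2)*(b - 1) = b^4 - 11*b^3 + 26*b^2 - 16*b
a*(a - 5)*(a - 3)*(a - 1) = a^4 - 9*a^3 + 23*a^2 - 15*a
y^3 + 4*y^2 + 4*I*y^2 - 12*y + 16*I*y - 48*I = (y - 2)*(y + 6)*(y + 4*I)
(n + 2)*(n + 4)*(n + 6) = n^3 + 12*n^2 + 44*n + 48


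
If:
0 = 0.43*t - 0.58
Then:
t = 1.35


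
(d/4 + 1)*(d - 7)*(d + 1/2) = d^3/4 - 5*d^2/8 - 59*d/8 - 7/2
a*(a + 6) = a^2 + 6*a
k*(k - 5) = k^2 - 5*k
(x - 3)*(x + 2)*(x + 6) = x^3 + 5*x^2 - 12*x - 36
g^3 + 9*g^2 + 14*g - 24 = (g - 1)*(g + 4)*(g + 6)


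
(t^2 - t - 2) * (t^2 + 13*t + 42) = t^4 + 12*t^3 + 27*t^2 - 68*t - 84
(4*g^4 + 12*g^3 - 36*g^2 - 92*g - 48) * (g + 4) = 4*g^5 + 28*g^4 + 12*g^3 - 236*g^2 - 416*g - 192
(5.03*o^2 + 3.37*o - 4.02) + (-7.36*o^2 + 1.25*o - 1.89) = -2.33*o^2 + 4.62*o - 5.91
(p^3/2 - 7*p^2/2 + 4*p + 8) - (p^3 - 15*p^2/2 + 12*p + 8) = -p^3/2 + 4*p^2 - 8*p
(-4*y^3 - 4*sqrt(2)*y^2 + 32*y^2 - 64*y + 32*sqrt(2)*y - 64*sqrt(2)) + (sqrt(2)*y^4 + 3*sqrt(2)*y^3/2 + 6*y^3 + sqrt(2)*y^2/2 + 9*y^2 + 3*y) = sqrt(2)*y^4 + 2*y^3 + 3*sqrt(2)*y^3/2 - 7*sqrt(2)*y^2/2 + 41*y^2 - 61*y + 32*sqrt(2)*y - 64*sqrt(2)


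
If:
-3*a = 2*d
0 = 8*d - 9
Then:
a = -3/4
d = 9/8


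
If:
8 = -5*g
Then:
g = -8/5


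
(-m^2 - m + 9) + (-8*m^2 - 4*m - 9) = -9*m^2 - 5*m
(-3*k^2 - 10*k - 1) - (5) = -3*k^2 - 10*k - 6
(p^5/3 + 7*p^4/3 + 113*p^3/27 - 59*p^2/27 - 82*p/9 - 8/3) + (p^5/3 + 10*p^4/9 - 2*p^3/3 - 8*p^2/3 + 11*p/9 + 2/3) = 2*p^5/3 + 31*p^4/9 + 95*p^3/27 - 131*p^2/27 - 71*p/9 - 2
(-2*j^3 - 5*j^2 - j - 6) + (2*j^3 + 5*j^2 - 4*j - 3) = -5*j - 9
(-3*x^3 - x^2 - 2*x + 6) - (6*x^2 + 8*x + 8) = -3*x^3 - 7*x^2 - 10*x - 2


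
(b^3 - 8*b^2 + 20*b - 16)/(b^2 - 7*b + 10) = (b^2 - 6*b + 8)/(b - 5)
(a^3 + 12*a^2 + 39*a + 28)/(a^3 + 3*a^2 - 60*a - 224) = (a + 1)/(a - 8)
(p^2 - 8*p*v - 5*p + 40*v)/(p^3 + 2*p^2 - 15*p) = (p^2 - 8*p*v - 5*p + 40*v)/(p*(p^2 + 2*p - 15))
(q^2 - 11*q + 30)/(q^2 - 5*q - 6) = (q - 5)/(q + 1)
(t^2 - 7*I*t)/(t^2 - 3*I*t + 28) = t/(t + 4*I)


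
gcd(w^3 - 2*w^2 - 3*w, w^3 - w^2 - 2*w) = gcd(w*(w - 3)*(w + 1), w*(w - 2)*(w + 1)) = w^2 + w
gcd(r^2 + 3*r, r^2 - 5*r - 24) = r + 3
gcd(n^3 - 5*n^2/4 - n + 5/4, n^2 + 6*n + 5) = n + 1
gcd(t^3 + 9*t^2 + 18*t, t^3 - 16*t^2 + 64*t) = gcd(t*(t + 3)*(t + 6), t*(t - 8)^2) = t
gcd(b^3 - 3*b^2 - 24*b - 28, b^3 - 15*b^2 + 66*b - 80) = 1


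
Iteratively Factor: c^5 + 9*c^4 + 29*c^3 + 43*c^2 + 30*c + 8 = (c + 4)*(c^4 + 5*c^3 + 9*c^2 + 7*c + 2) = (c + 2)*(c + 4)*(c^3 + 3*c^2 + 3*c + 1) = (c + 1)*(c + 2)*(c + 4)*(c^2 + 2*c + 1) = (c + 1)^2*(c + 2)*(c + 4)*(c + 1)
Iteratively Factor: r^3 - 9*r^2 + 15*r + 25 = (r - 5)*(r^2 - 4*r - 5) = (r - 5)^2*(r + 1)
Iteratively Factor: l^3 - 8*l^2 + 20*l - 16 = (l - 2)*(l^2 - 6*l + 8) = (l - 2)^2*(l - 4)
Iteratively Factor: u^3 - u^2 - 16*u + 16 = (u + 4)*(u^2 - 5*u + 4) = (u - 1)*(u + 4)*(u - 4)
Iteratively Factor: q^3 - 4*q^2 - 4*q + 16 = (q - 4)*(q^2 - 4) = (q - 4)*(q + 2)*(q - 2)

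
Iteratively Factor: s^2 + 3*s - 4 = (s + 4)*(s - 1)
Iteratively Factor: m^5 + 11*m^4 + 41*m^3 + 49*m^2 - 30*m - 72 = (m + 2)*(m^4 + 9*m^3 + 23*m^2 + 3*m - 36) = (m + 2)*(m + 3)*(m^3 + 6*m^2 + 5*m - 12) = (m - 1)*(m + 2)*(m + 3)*(m^2 + 7*m + 12) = (m - 1)*(m + 2)*(m + 3)^2*(m + 4)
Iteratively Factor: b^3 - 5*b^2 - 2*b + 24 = (b - 4)*(b^2 - b - 6) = (b - 4)*(b - 3)*(b + 2)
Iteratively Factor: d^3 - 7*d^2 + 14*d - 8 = (d - 1)*(d^2 - 6*d + 8) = (d - 4)*(d - 1)*(d - 2)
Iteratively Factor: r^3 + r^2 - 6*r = (r - 2)*(r^2 + 3*r) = (r - 2)*(r + 3)*(r)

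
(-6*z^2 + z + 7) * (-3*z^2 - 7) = 18*z^4 - 3*z^3 + 21*z^2 - 7*z - 49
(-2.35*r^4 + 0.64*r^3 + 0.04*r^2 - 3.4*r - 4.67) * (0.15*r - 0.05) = -0.3525*r^5 + 0.2135*r^4 - 0.026*r^3 - 0.512*r^2 - 0.5305*r + 0.2335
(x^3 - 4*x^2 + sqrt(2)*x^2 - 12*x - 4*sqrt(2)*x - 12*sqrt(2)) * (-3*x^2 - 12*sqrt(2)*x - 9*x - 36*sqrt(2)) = -3*x^5 - 15*sqrt(2)*x^4 + 3*x^4 + 15*sqrt(2)*x^3 + 48*x^3 + 132*x^2 + 360*sqrt(2)*x^2 + 576*x + 540*sqrt(2)*x + 864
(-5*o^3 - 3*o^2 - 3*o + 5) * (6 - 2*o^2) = 10*o^5 + 6*o^4 - 24*o^3 - 28*o^2 - 18*o + 30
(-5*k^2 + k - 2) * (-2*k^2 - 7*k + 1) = 10*k^4 + 33*k^3 - 8*k^2 + 15*k - 2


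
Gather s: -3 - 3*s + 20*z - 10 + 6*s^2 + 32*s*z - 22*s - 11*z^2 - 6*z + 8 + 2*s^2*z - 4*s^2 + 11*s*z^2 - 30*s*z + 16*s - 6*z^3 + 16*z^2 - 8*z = s^2*(2*z + 2) + s*(11*z^2 + 2*z - 9) - 6*z^3 + 5*z^2 + 6*z - 5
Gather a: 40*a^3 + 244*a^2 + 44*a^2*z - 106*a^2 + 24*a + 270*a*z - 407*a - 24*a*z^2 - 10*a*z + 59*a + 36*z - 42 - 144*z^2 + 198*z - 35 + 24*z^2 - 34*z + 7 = 40*a^3 + a^2*(44*z + 138) + a*(-24*z^2 + 260*z - 324) - 120*z^2 + 200*z - 70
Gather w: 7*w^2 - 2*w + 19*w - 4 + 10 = 7*w^2 + 17*w + 6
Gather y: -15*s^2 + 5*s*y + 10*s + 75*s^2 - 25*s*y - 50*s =60*s^2 - 20*s*y - 40*s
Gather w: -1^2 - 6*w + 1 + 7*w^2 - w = 7*w^2 - 7*w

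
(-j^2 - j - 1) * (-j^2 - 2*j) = j^4 + 3*j^3 + 3*j^2 + 2*j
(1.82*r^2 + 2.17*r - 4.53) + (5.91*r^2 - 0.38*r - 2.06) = 7.73*r^2 + 1.79*r - 6.59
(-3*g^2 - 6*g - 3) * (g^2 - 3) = -3*g^4 - 6*g^3 + 6*g^2 + 18*g + 9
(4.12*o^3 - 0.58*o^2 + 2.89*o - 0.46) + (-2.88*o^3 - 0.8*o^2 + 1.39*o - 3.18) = 1.24*o^3 - 1.38*o^2 + 4.28*o - 3.64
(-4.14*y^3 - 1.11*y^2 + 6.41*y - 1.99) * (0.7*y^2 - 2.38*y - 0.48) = -2.898*y^5 + 9.0762*y^4 + 9.116*y^3 - 16.116*y^2 + 1.6594*y + 0.9552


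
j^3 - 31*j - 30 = (j - 6)*(j + 1)*(j + 5)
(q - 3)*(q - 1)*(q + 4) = q^3 - 13*q + 12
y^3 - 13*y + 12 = (y - 3)*(y - 1)*(y + 4)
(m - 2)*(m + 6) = m^2 + 4*m - 12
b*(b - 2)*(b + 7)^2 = b^4 + 12*b^3 + 21*b^2 - 98*b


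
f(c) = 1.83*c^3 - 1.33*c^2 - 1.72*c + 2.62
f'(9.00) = 419.03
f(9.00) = 1213.48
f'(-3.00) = 55.67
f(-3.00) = -53.60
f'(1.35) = 4.69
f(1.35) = 2.38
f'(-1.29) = 10.85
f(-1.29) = -1.30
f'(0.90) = 0.33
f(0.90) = 1.33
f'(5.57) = 153.79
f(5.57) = 268.02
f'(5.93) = 175.56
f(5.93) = 327.26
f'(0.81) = -0.27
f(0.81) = 1.33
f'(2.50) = 25.94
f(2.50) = 18.60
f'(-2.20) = 30.70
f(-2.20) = -19.52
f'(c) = 5.49*c^2 - 2.66*c - 1.72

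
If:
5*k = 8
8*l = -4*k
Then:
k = 8/5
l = -4/5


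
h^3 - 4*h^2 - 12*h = h*(h - 6)*(h + 2)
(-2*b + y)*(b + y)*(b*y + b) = -2*b^3*y - 2*b^3 - b^2*y^2 - b^2*y + b*y^3 + b*y^2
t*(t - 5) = t^2 - 5*t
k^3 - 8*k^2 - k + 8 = (k - 8)*(k - 1)*(k + 1)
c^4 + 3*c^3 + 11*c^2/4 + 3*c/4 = c*(c + 1/2)*(c + 1)*(c + 3/2)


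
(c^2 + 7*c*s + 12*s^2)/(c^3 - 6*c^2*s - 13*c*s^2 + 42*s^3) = (c + 4*s)/(c^2 - 9*c*s + 14*s^2)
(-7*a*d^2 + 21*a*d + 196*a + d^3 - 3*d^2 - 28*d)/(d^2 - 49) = (-7*a*d - 28*a + d^2 + 4*d)/(d + 7)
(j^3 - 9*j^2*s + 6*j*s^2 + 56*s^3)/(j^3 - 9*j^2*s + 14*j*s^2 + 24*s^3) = (-j^2 + 5*j*s + 14*s^2)/(-j^2 + 5*j*s + 6*s^2)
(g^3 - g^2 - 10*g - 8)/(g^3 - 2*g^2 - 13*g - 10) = (g - 4)/(g - 5)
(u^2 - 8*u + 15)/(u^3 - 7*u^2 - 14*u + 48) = (u^2 - 8*u + 15)/(u^3 - 7*u^2 - 14*u + 48)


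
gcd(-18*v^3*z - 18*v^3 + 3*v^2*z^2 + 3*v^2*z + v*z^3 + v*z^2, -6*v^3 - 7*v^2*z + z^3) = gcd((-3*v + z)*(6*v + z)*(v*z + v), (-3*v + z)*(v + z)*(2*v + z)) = -3*v + z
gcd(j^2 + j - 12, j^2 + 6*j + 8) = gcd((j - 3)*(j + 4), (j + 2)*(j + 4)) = j + 4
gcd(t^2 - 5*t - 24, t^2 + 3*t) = t + 3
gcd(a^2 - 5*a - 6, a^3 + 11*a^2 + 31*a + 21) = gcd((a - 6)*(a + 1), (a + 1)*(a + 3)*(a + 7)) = a + 1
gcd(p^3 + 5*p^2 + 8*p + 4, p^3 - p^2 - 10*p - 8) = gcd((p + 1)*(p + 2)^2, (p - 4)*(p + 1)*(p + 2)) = p^2 + 3*p + 2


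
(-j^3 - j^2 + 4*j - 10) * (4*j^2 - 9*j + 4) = -4*j^5 + 5*j^4 + 21*j^3 - 80*j^2 + 106*j - 40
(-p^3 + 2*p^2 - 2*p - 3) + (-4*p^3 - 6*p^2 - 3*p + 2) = -5*p^3 - 4*p^2 - 5*p - 1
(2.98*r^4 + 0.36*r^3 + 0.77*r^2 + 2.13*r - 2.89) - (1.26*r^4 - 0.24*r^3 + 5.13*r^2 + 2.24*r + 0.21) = 1.72*r^4 + 0.6*r^3 - 4.36*r^2 - 0.11*r - 3.1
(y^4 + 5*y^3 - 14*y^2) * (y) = y^5 + 5*y^4 - 14*y^3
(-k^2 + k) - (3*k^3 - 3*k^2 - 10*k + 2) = -3*k^3 + 2*k^2 + 11*k - 2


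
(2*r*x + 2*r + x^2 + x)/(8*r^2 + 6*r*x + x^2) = (x + 1)/(4*r + x)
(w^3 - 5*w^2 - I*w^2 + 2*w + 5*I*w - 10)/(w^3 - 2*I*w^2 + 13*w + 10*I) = (w^2 - w*(5 + 2*I) + 10*I)/(w^2 - 3*I*w + 10)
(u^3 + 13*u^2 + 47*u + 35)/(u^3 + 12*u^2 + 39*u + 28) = (u + 5)/(u + 4)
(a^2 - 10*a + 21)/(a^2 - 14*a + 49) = (a - 3)/(a - 7)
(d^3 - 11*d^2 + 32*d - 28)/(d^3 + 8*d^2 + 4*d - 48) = (d^2 - 9*d + 14)/(d^2 + 10*d + 24)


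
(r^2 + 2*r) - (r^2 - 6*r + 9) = 8*r - 9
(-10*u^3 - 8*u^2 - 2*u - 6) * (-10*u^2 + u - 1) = 100*u^5 + 70*u^4 + 22*u^3 + 66*u^2 - 4*u + 6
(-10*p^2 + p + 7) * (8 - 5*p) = 50*p^3 - 85*p^2 - 27*p + 56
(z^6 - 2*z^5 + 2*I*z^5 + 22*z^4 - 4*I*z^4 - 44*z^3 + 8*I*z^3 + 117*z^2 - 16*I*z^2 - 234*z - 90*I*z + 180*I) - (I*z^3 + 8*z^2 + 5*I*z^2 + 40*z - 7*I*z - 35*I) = z^6 - 2*z^5 + 2*I*z^5 + 22*z^4 - 4*I*z^4 - 44*z^3 + 7*I*z^3 + 109*z^2 - 21*I*z^2 - 274*z - 83*I*z + 215*I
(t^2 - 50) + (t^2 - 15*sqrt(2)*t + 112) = 2*t^2 - 15*sqrt(2)*t + 62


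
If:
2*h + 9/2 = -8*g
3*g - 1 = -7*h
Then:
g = -67/100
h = 43/100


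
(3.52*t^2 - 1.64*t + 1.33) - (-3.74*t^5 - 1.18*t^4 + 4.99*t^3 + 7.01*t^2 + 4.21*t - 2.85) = 3.74*t^5 + 1.18*t^4 - 4.99*t^3 - 3.49*t^2 - 5.85*t + 4.18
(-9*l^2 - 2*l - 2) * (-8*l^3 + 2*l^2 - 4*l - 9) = 72*l^5 - 2*l^4 + 48*l^3 + 85*l^2 + 26*l + 18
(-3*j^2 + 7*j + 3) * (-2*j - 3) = 6*j^3 - 5*j^2 - 27*j - 9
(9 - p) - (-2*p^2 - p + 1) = 2*p^2 + 8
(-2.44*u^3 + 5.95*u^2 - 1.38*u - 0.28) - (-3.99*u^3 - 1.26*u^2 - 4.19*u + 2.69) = 1.55*u^3 + 7.21*u^2 + 2.81*u - 2.97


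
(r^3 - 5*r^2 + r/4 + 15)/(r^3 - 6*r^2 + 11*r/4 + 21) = (2*r - 5)/(2*r - 7)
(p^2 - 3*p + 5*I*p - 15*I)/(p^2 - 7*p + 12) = (p + 5*I)/(p - 4)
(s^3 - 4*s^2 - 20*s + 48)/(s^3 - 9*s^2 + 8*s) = (s^3 - 4*s^2 - 20*s + 48)/(s*(s^2 - 9*s + 8))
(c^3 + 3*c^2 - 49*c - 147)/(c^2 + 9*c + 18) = (c^2 - 49)/(c + 6)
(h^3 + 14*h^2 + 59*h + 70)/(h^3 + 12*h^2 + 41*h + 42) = (h + 5)/(h + 3)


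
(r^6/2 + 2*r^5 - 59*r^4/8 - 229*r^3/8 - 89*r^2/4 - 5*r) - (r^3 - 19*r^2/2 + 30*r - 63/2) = r^6/2 + 2*r^5 - 59*r^4/8 - 237*r^3/8 - 51*r^2/4 - 35*r + 63/2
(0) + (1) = 1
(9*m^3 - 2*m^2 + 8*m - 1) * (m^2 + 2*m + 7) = 9*m^5 + 16*m^4 + 67*m^3 + m^2 + 54*m - 7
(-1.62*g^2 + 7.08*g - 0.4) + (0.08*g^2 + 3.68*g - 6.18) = -1.54*g^2 + 10.76*g - 6.58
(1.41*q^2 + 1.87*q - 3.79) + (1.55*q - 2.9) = 1.41*q^2 + 3.42*q - 6.69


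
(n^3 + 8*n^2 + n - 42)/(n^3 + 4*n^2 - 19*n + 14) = (n + 3)/(n - 1)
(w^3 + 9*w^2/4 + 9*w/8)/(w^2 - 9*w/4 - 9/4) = w*(2*w + 3)/(2*(w - 3))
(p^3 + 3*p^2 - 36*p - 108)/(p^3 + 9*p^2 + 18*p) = (p - 6)/p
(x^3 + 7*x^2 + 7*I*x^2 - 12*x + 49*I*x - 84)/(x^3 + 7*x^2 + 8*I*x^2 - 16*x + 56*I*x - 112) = (x + 3*I)/(x + 4*I)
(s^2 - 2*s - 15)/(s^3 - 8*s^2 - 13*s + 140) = (s + 3)/(s^2 - 3*s - 28)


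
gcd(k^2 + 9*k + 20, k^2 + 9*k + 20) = k^2 + 9*k + 20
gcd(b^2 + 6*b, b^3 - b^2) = b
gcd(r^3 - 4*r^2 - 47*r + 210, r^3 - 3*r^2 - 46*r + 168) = r^2 + r - 42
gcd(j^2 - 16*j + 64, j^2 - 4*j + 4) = 1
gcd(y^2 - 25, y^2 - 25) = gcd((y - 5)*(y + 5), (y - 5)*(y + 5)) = y^2 - 25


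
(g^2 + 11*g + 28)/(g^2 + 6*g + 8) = (g + 7)/(g + 2)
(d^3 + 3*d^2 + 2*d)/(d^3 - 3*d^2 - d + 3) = d*(d + 2)/(d^2 - 4*d + 3)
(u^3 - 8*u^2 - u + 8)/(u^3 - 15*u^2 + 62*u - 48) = (u + 1)/(u - 6)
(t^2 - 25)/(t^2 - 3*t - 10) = (t + 5)/(t + 2)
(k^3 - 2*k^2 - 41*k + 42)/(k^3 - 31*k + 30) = (k - 7)/(k - 5)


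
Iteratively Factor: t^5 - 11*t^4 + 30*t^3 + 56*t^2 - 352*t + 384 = (t - 2)*(t^4 - 9*t^3 + 12*t^2 + 80*t - 192) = (t - 4)*(t - 2)*(t^3 - 5*t^2 - 8*t + 48) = (t - 4)^2*(t - 2)*(t^2 - t - 12) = (t - 4)^3*(t - 2)*(t + 3)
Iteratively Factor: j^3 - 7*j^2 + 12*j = (j)*(j^2 - 7*j + 12) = j*(j - 4)*(j - 3)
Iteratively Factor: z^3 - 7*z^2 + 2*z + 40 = (z - 5)*(z^2 - 2*z - 8) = (z - 5)*(z + 2)*(z - 4)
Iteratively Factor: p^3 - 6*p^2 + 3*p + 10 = (p - 5)*(p^2 - p - 2) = (p - 5)*(p + 1)*(p - 2)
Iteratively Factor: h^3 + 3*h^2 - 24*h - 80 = (h + 4)*(h^2 - h - 20) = (h + 4)^2*(h - 5)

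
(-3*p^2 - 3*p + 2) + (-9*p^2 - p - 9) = -12*p^2 - 4*p - 7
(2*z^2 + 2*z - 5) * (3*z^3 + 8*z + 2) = 6*z^5 + 6*z^4 + z^3 + 20*z^2 - 36*z - 10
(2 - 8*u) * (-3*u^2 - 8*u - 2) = 24*u^3 + 58*u^2 - 4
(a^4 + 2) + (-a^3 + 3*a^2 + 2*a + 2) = a^4 - a^3 + 3*a^2 + 2*a + 4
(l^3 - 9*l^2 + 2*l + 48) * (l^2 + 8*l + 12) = l^5 - l^4 - 58*l^3 - 44*l^2 + 408*l + 576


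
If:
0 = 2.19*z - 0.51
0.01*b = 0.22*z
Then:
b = 5.12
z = 0.23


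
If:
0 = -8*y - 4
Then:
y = -1/2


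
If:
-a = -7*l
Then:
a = 7*l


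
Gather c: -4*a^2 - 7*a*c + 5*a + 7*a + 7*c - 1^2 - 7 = -4*a^2 + 12*a + c*(7 - 7*a) - 8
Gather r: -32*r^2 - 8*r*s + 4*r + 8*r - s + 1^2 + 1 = -32*r^2 + r*(12 - 8*s) - s + 2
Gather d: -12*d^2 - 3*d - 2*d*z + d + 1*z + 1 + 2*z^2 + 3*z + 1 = -12*d^2 + d*(-2*z - 2) + 2*z^2 + 4*z + 2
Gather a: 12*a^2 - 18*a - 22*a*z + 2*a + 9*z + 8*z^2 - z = 12*a^2 + a*(-22*z - 16) + 8*z^2 + 8*z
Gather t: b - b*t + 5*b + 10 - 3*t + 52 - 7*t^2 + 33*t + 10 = 6*b - 7*t^2 + t*(30 - b) + 72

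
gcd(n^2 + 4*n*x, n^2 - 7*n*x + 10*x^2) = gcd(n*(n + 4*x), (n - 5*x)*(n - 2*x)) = 1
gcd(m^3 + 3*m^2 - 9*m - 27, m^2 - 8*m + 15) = m - 3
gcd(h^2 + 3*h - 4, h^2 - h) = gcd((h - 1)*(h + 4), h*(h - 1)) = h - 1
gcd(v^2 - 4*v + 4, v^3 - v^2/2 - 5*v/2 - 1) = v - 2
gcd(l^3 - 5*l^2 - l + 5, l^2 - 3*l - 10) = l - 5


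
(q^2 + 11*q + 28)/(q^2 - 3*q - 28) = (q + 7)/(q - 7)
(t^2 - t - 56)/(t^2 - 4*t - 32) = (t + 7)/(t + 4)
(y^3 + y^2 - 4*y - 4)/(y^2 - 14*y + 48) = (y^3 + y^2 - 4*y - 4)/(y^2 - 14*y + 48)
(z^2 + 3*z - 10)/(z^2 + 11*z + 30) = (z - 2)/(z + 6)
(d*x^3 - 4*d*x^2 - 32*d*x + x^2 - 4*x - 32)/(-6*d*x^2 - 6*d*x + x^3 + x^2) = (-d*x^3 + 4*d*x^2 + 32*d*x - x^2 + 4*x + 32)/(x*(6*d*x + 6*d - x^2 - x))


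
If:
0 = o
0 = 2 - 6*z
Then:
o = 0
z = 1/3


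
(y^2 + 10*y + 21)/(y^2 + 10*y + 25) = (y^2 + 10*y + 21)/(y^2 + 10*y + 25)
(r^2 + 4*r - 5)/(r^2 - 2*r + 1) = (r + 5)/(r - 1)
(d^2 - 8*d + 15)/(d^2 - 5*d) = (d - 3)/d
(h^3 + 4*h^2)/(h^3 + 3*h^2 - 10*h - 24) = h^2/(h^2 - h - 6)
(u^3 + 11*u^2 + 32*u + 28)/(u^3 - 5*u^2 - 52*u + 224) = (u^2 + 4*u + 4)/(u^2 - 12*u + 32)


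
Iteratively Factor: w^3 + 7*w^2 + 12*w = (w)*(w^2 + 7*w + 12) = w*(w + 3)*(w + 4)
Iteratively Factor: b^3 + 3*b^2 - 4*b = (b)*(b^2 + 3*b - 4) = b*(b - 1)*(b + 4)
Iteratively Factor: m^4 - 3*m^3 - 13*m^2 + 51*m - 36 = (m - 3)*(m^3 - 13*m + 12) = (m - 3)^2*(m^2 + 3*m - 4) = (m - 3)^2*(m + 4)*(m - 1)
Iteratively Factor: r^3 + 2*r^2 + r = (r + 1)*(r^2 + r) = r*(r + 1)*(r + 1)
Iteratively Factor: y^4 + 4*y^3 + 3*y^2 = (y)*(y^3 + 4*y^2 + 3*y) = y*(y + 1)*(y^2 + 3*y) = y*(y + 1)*(y + 3)*(y)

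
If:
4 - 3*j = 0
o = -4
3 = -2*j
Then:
No Solution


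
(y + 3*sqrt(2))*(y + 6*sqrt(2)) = y^2 + 9*sqrt(2)*y + 36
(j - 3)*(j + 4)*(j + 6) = j^3 + 7*j^2 - 6*j - 72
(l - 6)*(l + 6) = l^2 - 36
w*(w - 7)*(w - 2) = w^3 - 9*w^2 + 14*w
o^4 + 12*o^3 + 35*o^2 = o^2*(o + 5)*(o + 7)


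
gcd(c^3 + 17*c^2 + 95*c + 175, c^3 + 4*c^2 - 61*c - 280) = c^2 + 12*c + 35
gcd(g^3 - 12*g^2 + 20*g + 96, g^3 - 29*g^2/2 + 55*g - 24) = g^2 - 14*g + 48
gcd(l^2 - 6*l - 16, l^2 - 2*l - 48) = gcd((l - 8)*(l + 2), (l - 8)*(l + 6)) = l - 8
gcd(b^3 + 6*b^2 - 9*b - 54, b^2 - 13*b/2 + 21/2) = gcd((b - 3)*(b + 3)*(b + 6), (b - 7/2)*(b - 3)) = b - 3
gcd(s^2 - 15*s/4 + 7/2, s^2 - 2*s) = s - 2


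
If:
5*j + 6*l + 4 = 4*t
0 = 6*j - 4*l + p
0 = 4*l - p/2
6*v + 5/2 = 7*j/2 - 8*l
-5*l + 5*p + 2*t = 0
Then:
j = 4/109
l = -6/109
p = -48/109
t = 105/109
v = -421/1308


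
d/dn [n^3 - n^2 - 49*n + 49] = 3*n^2 - 2*n - 49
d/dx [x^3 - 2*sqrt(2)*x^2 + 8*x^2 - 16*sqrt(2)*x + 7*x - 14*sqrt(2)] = 3*x^2 - 4*sqrt(2)*x + 16*x - 16*sqrt(2) + 7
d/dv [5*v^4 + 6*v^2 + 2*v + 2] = 20*v^3 + 12*v + 2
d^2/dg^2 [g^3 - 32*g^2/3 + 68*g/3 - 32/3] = 6*g - 64/3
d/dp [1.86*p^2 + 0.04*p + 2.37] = 3.72*p + 0.04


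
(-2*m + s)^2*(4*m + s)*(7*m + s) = 112*m^4 - 68*m^3*s - 12*m^2*s^2 + 7*m*s^3 + s^4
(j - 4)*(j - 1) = j^2 - 5*j + 4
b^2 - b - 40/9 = (b - 8/3)*(b + 5/3)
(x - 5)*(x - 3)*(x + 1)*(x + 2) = x^4 - 5*x^3 - 7*x^2 + 29*x + 30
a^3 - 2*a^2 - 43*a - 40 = (a - 8)*(a + 1)*(a + 5)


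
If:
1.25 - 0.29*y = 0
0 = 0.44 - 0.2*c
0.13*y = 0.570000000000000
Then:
No Solution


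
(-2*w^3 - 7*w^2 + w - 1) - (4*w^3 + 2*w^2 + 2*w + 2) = -6*w^3 - 9*w^2 - w - 3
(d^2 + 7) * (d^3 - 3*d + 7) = d^5 + 4*d^3 + 7*d^2 - 21*d + 49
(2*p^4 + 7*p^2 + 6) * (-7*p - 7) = -14*p^5 - 14*p^4 - 49*p^3 - 49*p^2 - 42*p - 42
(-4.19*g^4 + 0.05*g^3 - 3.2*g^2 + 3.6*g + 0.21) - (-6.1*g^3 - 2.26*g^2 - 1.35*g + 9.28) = -4.19*g^4 + 6.15*g^3 - 0.94*g^2 + 4.95*g - 9.07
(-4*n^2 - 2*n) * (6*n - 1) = -24*n^3 - 8*n^2 + 2*n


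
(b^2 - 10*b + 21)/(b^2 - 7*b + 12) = (b - 7)/(b - 4)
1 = 1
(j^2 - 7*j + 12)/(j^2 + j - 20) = (j - 3)/(j + 5)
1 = 1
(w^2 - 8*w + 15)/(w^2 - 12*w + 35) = (w - 3)/(w - 7)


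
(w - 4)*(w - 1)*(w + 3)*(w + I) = w^4 - 2*w^3 + I*w^3 - 11*w^2 - 2*I*w^2 + 12*w - 11*I*w + 12*I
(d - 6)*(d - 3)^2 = d^3 - 12*d^2 + 45*d - 54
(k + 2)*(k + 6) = k^2 + 8*k + 12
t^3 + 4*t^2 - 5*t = t*(t - 1)*(t + 5)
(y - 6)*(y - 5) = y^2 - 11*y + 30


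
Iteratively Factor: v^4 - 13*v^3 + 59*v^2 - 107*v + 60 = (v - 4)*(v^3 - 9*v^2 + 23*v - 15) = (v - 4)*(v - 3)*(v^2 - 6*v + 5) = (v - 5)*(v - 4)*(v - 3)*(v - 1)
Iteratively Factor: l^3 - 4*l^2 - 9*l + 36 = (l - 4)*(l^2 - 9) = (l - 4)*(l + 3)*(l - 3)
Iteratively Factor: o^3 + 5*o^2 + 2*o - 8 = (o - 1)*(o^2 + 6*o + 8) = (o - 1)*(o + 4)*(o + 2)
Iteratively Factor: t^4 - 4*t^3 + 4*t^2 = (t)*(t^3 - 4*t^2 + 4*t) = t*(t - 2)*(t^2 - 2*t) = t^2*(t - 2)*(t - 2)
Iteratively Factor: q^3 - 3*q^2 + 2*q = (q - 2)*(q^2 - q) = (q - 2)*(q - 1)*(q)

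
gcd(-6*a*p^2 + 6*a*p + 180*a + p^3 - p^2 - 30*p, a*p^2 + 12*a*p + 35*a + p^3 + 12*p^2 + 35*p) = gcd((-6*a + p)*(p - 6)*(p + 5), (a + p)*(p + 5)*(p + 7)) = p + 5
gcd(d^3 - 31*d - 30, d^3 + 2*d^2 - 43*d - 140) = d + 5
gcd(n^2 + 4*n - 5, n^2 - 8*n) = 1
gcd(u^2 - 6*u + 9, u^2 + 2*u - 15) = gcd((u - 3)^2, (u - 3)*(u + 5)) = u - 3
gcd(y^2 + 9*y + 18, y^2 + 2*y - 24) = y + 6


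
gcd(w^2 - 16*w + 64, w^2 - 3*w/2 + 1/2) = 1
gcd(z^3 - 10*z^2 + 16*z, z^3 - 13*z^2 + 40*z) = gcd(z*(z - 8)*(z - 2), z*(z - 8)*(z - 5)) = z^2 - 8*z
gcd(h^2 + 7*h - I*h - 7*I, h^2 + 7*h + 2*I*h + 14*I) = h + 7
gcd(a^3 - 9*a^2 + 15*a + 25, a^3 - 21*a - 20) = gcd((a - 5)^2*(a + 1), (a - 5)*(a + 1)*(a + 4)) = a^2 - 4*a - 5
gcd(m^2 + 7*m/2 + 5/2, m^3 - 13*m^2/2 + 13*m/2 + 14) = m + 1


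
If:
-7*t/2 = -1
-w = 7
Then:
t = 2/7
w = -7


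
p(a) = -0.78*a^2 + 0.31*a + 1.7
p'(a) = 0.31 - 1.56*a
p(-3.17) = -7.12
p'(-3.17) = 5.26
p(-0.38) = 1.47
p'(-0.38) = 0.90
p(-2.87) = -5.61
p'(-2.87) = 4.79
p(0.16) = 1.73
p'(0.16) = 0.06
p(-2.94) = -5.95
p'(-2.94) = 4.90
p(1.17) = 0.99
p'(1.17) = -1.52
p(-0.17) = 1.62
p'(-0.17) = 0.58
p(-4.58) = -16.08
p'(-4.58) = 7.45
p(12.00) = -106.90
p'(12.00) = -18.41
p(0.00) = 1.70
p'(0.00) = 0.31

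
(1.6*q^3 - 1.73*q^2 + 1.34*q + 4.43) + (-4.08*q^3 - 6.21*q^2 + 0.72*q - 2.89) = -2.48*q^3 - 7.94*q^2 + 2.06*q + 1.54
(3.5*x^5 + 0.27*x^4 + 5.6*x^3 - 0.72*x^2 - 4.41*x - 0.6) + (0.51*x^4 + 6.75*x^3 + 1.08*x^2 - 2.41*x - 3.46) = 3.5*x^5 + 0.78*x^4 + 12.35*x^3 + 0.36*x^2 - 6.82*x - 4.06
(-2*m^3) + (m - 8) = -2*m^3 + m - 8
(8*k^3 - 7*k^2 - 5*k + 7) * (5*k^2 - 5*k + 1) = 40*k^5 - 75*k^4 + 18*k^3 + 53*k^2 - 40*k + 7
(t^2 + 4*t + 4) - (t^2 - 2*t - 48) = 6*t + 52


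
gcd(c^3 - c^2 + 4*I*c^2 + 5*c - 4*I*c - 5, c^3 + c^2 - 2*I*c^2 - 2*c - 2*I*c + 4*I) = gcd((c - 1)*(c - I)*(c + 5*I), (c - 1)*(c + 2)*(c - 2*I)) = c - 1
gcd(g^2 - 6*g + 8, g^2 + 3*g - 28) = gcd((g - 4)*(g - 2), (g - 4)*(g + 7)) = g - 4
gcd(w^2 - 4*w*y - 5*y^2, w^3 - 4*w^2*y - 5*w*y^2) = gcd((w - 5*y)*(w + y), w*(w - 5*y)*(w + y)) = -w^2 + 4*w*y + 5*y^2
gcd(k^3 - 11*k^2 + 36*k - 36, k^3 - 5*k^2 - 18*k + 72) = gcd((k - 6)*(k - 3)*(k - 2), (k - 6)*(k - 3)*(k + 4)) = k^2 - 9*k + 18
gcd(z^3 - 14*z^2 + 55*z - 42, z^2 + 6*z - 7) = z - 1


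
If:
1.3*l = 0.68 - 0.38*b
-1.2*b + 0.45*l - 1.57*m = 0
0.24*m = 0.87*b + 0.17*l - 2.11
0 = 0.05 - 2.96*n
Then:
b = 2.01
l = -0.06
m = -1.55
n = 0.02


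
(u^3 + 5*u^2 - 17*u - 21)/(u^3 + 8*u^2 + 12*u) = (u^3 + 5*u^2 - 17*u - 21)/(u*(u^2 + 8*u + 12))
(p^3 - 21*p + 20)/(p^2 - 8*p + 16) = (p^2 + 4*p - 5)/(p - 4)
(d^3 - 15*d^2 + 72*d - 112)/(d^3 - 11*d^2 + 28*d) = (d - 4)/d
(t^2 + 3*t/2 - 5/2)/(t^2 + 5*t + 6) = (2*t^2 + 3*t - 5)/(2*(t^2 + 5*t + 6))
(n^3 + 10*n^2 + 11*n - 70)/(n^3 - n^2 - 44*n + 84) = (n + 5)/(n - 6)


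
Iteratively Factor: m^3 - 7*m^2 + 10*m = (m)*(m^2 - 7*m + 10) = m*(m - 2)*(m - 5)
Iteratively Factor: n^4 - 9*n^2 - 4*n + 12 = (n + 2)*(n^3 - 2*n^2 - 5*n + 6) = (n - 1)*(n + 2)*(n^2 - n - 6) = (n - 3)*(n - 1)*(n + 2)*(n + 2)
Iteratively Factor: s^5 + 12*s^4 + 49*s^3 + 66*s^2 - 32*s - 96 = (s + 4)*(s^4 + 8*s^3 + 17*s^2 - 2*s - 24) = (s + 3)*(s + 4)*(s^3 + 5*s^2 + 2*s - 8) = (s - 1)*(s + 3)*(s + 4)*(s^2 + 6*s + 8) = (s - 1)*(s + 3)*(s + 4)^2*(s + 2)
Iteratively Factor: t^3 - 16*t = (t - 4)*(t^2 + 4*t) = (t - 4)*(t + 4)*(t)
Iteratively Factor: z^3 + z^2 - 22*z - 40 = (z + 2)*(z^2 - z - 20) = (z + 2)*(z + 4)*(z - 5)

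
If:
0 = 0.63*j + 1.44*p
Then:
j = -2.28571428571429*p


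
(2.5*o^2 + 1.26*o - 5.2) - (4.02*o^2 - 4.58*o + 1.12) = -1.52*o^2 + 5.84*o - 6.32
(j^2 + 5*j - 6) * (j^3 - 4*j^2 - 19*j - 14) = j^5 + j^4 - 45*j^3 - 85*j^2 + 44*j + 84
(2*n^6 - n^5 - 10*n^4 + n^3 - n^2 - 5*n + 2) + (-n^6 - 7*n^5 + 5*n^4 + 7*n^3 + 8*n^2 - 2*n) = n^6 - 8*n^5 - 5*n^4 + 8*n^3 + 7*n^2 - 7*n + 2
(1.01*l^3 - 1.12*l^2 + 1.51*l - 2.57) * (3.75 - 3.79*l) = -3.8279*l^4 + 8.0323*l^3 - 9.9229*l^2 + 15.4028*l - 9.6375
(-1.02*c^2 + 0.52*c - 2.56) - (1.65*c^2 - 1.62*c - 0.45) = -2.67*c^2 + 2.14*c - 2.11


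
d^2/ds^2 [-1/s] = -2/s^3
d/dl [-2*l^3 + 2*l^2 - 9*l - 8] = -6*l^2 + 4*l - 9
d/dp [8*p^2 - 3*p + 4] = 16*p - 3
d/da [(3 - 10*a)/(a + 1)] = -13/(a + 1)^2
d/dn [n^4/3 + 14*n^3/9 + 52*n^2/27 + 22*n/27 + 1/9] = 4*n^3/3 + 14*n^2/3 + 104*n/27 + 22/27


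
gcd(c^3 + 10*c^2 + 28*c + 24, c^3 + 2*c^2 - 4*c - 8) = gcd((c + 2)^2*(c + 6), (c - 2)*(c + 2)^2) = c^2 + 4*c + 4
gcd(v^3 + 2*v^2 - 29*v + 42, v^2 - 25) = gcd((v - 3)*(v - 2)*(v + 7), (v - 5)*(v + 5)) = 1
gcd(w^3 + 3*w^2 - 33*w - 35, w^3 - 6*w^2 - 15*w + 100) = w - 5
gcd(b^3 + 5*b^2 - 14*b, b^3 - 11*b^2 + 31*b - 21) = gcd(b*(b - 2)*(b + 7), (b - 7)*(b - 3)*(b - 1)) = 1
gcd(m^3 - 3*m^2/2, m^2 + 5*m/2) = m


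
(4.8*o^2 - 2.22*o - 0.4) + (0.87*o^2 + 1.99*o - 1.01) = 5.67*o^2 - 0.23*o - 1.41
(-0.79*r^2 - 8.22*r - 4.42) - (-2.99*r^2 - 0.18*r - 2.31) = 2.2*r^2 - 8.04*r - 2.11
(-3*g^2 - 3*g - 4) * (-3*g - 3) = 9*g^3 + 18*g^2 + 21*g + 12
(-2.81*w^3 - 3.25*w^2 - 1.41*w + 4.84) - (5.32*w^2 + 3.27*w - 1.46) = -2.81*w^3 - 8.57*w^2 - 4.68*w + 6.3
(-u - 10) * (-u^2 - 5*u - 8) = u^3 + 15*u^2 + 58*u + 80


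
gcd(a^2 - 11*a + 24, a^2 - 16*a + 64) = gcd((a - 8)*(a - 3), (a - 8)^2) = a - 8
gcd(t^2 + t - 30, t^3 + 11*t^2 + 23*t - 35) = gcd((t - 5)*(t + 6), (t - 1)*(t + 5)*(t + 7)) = 1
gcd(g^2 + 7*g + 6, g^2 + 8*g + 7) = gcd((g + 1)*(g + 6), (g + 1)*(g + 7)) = g + 1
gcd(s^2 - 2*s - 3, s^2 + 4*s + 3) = s + 1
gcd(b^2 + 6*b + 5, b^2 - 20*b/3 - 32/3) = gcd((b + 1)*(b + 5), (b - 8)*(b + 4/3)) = 1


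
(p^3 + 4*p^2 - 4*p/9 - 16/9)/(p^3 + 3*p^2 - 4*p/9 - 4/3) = (p + 4)/(p + 3)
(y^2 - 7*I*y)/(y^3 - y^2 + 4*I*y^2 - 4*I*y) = (y - 7*I)/(y^2 - y + 4*I*y - 4*I)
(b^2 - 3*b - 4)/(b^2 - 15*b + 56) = (b^2 - 3*b - 4)/(b^2 - 15*b + 56)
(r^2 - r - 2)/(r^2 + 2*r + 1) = (r - 2)/(r + 1)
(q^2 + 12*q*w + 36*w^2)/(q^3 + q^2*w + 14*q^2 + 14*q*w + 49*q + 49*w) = (q^2 + 12*q*w + 36*w^2)/(q^3 + q^2*w + 14*q^2 + 14*q*w + 49*q + 49*w)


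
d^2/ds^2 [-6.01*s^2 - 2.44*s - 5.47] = -12.0200000000000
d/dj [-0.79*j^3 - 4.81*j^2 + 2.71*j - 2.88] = -2.37*j^2 - 9.62*j + 2.71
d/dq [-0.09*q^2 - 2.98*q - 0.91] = -0.18*q - 2.98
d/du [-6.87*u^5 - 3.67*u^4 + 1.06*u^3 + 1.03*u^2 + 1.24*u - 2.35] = -34.35*u^4 - 14.68*u^3 + 3.18*u^2 + 2.06*u + 1.24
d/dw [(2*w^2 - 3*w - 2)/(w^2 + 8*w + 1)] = (19*w^2 + 8*w + 13)/(w^4 + 16*w^3 + 66*w^2 + 16*w + 1)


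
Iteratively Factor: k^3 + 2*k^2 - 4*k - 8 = (k - 2)*(k^2 + 4*k + 4) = (k - 2)*(k + 2)*(k + 2)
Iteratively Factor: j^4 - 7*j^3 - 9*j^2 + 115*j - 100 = (j - 1)*(j^3 - 6*j^2 - 15*j + 100) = (j - 5)*(j - 1)*(j^2 - j - 20) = (j - 5)^2*(j - 1)*(j + 4)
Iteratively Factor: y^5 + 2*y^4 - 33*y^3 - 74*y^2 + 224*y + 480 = (y + 4)*(y^4 - 2*y^3 - 25*y^2 + 26*y + 120) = (y + 2)*(y + 4)*(y^3 - 4*y^2 - 17*y + 60) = (y - 5)*(y + 2)*(y + 4)*(y^2 + y - 12) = (y - 5)*(y - 3)*(y + 2)*(y + 4)*(y + 4)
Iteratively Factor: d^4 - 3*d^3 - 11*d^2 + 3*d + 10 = (d + 1)*(d^3 - 4*d^2 - 7*d + 10) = (d + 1)*(d + 2)*(d^2 - 6*d + 5) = (d - 1)*(d + 1)*(d + 2)*(d - 5)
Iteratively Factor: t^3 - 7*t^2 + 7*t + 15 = (t - 3)*(t^2 - 4*t - 5) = (t - 3)*(t + 1)*(t - 5)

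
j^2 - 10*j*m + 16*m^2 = (j - 8*m)*(j - 2*m)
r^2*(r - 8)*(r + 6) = r^4 - 2*r^3 - 48*r^2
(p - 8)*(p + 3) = p^2 - 5*p - 24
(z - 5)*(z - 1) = z^2 - 6*z + 5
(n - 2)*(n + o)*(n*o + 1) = n^3*o + n^2*o^2 - 2*n^2*o + n^2 - 2*n*o^2 + n*o - 2*n - 2*o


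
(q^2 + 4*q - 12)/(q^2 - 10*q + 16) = (q + 6)/(q - 8)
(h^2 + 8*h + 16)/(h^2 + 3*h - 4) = (h + 4)/(h - 1)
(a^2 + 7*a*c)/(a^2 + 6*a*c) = (a + 7*c)/(a + 6*c)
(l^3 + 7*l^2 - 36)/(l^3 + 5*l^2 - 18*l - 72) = (l - 2)/(l - 4)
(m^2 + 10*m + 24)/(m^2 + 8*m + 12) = (m + 4)/(m + 2)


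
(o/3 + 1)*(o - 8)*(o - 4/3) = o^3/3 - 19*o^2/9 - 52*o/9 + 32/3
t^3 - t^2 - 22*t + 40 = (t - 4)*(t - 2)*(t + 5)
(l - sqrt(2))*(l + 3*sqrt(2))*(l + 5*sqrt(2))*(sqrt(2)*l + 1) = sqrt(2)*l^4 + 15*l^3 + 21*sqrt(2)*l^2 - 46*l - 30*sqrt(2)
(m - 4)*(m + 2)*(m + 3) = m^3 + m^2 - 14*m - 24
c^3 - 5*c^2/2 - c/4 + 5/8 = (c - 5/2)*(c - 1/2)*(c + 1/2)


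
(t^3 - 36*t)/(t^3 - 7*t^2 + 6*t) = (t + 6)/(t - 1)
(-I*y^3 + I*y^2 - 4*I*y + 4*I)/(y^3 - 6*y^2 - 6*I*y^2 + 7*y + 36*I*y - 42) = I*(-y^3 + y^2 - 4*y + 4)/(y^3 - 6*y^2*(1 + I) + y*(7 + 36*I) - 42)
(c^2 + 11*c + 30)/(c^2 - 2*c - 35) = (c + 6)/(c - 7)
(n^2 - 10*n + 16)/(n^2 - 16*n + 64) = (n - 2)/(n - 8)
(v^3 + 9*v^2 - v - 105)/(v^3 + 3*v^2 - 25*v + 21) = (v + 5)/(v - 1)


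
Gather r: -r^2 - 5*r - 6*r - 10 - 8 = -r^2 - 11*r - 18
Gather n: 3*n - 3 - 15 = 3*n - 18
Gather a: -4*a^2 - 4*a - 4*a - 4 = -4*a^2 - 8*a - 4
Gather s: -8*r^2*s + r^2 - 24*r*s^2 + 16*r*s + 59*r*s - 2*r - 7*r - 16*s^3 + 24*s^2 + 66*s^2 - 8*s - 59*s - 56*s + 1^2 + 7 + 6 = r^2 - 9*r - 16*s^3 + s^2*(90 - 24*r) + s*(-8*r^2 + 75*r - 123) + 14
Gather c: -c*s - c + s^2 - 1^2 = c*(-s - 1) + s^2 - 1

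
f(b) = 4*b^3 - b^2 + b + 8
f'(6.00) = 421.00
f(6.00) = 842.00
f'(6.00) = 421.00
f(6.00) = 842.00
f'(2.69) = 82.45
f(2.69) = 81.31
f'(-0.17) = 1.69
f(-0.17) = 7.78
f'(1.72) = 33.06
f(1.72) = 27.12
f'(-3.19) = 129.49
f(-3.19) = -135.21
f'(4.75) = 262.25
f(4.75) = 418.88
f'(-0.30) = 2.68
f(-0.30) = 7.50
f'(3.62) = 151.01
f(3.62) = 188.27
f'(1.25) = 17.25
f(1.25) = 15.50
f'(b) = 12*b^2 - 2*b + 1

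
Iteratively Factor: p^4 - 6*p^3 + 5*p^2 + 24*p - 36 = (p - 3)*(p^3 - 3*p^2 - 4*p + 12) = (p - 3)*(p - 2)*(p^2 - p - 6) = (p - 3)*(p - 2)*(p + 2)*(p - 3)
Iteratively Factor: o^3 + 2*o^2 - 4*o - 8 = (o - 2)*(o^2 + 4*o + 4) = (o - 2)*(o + 2)*(o + 2)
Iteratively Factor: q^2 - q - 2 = (q + 1)*(q - 2)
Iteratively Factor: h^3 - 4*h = (h)*(h^2 - 4) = h*(h - 2)*(h + 2)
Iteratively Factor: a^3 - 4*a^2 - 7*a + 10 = (a - 1)*(a^2 - 3*a - 10) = (a - 5)*(a - 1)*(a + 2)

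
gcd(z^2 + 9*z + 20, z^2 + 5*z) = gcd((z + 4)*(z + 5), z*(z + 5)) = z + 5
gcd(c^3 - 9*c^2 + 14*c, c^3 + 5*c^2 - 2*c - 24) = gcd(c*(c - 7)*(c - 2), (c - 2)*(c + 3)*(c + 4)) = c - 2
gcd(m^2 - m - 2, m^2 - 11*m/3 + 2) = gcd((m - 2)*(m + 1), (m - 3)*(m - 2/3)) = 1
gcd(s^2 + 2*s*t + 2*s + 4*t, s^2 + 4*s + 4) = s + 2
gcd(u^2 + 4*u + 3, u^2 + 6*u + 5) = u + 1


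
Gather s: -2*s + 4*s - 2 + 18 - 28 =2*s - 12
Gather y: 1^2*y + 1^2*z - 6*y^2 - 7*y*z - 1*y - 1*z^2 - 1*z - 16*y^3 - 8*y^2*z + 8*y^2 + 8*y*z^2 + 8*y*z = -16*y^3 + y^2*(2 - 8*z) + y*(8*z^2 + z) - z^2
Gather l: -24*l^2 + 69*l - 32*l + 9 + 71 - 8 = -24*l^2 + 37*l + 72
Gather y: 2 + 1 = 3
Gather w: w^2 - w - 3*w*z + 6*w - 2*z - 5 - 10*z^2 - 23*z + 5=w^2 + w*(5 - 3*z) - 10*z^2 - 25*z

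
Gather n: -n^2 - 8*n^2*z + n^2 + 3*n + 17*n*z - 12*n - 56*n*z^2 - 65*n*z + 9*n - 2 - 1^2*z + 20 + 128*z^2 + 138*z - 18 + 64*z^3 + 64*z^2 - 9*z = -8*n^2*z + n*(-56*z^2 - 48*z) + 64*z^3 + 192*z^2 + 128*z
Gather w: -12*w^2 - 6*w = -12*w^2 - 6*w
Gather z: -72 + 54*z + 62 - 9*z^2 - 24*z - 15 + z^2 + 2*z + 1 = -8*z^2 + 32*z - 24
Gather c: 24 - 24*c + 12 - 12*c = 36 - 36*c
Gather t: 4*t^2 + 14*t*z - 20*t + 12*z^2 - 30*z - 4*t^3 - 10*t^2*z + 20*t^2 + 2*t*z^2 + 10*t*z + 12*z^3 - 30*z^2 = -4*t^3 + t^2*(24 - 10*z) + t*(2*z^2 + 24*z - 20) + 12*z^3 - 18*z^2 - 30*z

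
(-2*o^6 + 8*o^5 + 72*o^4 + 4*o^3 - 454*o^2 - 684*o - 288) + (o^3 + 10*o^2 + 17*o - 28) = -2*o^6 + 8*o^5 + 72*o^4 + 5*o^3 - 444*o^2 - 667*o - 316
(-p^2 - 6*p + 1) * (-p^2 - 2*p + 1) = p^4 + 8*p^3 + 10*p^2 - 8*p + 1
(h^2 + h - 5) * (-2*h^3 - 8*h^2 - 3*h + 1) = -2*h^5 - 10*h^4 - h^3 + 38*h^2 + 16*h - 5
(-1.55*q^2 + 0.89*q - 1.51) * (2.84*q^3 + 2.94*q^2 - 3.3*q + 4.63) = -4.402*q^5 - 2.0294*q^4 + 3.4432*q^3 - 14.5529*q^2 + 9.1037*q - 6.9913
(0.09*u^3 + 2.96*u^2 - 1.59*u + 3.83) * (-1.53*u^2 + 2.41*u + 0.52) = -0.1377*u^5 - 4.3119*u^4 + 9.6131*u^3 - 8.1526*u^2 + 8.4035*u + 1.9916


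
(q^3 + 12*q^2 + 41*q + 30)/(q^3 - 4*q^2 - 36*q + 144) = (q^2 + 6*q + 5)/(q^2 - 10*q + 24)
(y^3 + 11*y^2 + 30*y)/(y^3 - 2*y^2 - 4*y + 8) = y*(y^2 + 11*y + 30)/(y^3 - 2*y^2 - 4*y + 8)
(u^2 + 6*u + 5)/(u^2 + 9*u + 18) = (u^2 + 6*u + 5)/(u^2 + 9*u + 18)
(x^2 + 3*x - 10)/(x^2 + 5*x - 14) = (x + 5)/(x + 7)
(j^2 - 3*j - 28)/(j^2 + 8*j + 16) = (j - 7)/(j + 4)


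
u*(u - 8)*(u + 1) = u^3 - 7*u^2 - 8*u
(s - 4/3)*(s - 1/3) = s^2 - 5*s/3 + 4/9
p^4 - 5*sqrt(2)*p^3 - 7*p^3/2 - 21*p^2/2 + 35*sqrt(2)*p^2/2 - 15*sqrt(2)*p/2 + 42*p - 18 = (p - 3)*(p - 1/2)*(p - 6*sqrt(2))*(p + sqrt(2))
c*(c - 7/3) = c^2 - 7*c/3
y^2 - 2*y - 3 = (y - 3)*(y + 1)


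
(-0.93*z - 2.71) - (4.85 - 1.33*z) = 0.4*z - 7.56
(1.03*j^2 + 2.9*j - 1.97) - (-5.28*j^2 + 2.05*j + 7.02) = 6.31*j^2 + 0.85*j - 8.99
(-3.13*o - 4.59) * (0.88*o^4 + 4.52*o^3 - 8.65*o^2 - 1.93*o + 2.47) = -2.7544*o^5 - 18.1868*o^4 + 6.3277*o^3 + 45.7444*o^2 + 1.1276*o - 11.3373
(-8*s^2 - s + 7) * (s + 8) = -8*s^3 - 65*s^2 - s + 56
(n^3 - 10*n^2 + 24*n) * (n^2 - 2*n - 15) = n^5 - 12*n^4 + 29*n^3 + 102*n^2 - 360*n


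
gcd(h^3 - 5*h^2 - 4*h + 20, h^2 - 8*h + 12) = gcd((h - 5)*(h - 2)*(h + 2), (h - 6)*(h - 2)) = h - 2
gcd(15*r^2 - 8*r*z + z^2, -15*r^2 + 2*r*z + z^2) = -3*r + z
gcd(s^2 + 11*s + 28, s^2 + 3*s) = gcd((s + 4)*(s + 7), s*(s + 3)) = 1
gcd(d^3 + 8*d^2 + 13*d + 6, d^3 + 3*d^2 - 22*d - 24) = d^2 + 7*d + 6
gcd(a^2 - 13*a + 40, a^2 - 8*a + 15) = a - 5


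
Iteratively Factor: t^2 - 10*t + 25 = (t - 5)*(t - 5)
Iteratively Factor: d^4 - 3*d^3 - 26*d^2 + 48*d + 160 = (d - 5)*(d^3 + 2*d^2 - 16*d - 32) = (d - 5)*(d + 4)*(d^2 - 2*d - 8) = (d - 5)*(d - 4)*(d + 4)*(d + 2)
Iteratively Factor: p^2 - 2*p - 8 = (p - 4)*(p + 2)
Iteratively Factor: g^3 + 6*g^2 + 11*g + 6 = (g + 2)*(g^2 + 4*g + 3) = (g + 1)*(g + 2)*(g + 3)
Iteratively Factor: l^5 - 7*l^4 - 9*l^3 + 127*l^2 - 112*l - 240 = (l + 4)*(l^4 - 11*l^3 + 35*l^2 - 13*l - 60) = (l - 5)*(l + 4)*(l^3 - 6*l^2 + 5*l + 12) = (l - 5)*(l - 3)*(l + 4)*(l^2 - 3*l - 4) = (l - 5)*(l - 3)*(l + 1)*(l + 4)*(l - 4)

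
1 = 1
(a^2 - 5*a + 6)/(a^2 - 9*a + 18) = (a - 2)/(a - 6)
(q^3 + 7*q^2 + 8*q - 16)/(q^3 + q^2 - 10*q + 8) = (q + 4)/(q - 2)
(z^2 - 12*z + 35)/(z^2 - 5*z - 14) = (z - 5)/(z + 2)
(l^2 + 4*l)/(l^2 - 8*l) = (l + 4)/(l - 8)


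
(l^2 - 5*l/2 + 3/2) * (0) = 0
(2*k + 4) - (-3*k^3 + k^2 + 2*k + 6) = 3*k^3 - k^2 - 2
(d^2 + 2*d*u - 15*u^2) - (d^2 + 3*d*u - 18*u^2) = -d*u + 3*u^2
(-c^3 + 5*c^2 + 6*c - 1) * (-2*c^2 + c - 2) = 2*c^5 - 11*c^4 - 5*c^3 - 2*c^2 - 13*c + 2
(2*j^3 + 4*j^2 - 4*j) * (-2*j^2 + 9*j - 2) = -4*j^5 + 10*j^4 + 40*j^3 - 44*j^2 + 8*j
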